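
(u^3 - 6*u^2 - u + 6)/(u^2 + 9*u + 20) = (u^3 - 6*u^2 - u + 6)/(u^2 + 9*u + 20)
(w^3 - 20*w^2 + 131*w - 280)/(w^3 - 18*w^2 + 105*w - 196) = (w^2 - 13*w + 40)/(w^2 - 11*w + 28)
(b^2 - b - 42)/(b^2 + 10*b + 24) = (b - 7)/(b + 4)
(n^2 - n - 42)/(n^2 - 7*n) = (n + 6)/n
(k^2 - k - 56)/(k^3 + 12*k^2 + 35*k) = (k - 8)/(k*(k + 5))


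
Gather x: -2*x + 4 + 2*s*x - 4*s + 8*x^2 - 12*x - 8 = -4*s + 8*x^2 + x*(2*s - 14) - 4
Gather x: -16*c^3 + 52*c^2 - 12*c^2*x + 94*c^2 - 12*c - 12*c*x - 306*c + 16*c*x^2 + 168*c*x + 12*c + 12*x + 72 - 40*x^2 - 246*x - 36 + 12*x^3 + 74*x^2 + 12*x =-16*c^3 + 146*c^2 - 306*c + 12*x^3 + x^2*(16*c + 34) + x*(-12*c^2 + 156*c - 222) + 36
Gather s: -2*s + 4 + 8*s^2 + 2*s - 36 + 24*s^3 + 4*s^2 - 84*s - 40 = 24*s^3 + 12*s^2 - 84*s - 72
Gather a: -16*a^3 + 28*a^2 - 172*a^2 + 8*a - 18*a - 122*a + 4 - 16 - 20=-16*a^3 - 144*a^2 - 132*a - 32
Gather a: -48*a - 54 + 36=-48*a - 18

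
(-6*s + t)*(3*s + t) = -18*s^2 - 3*s*t + t^2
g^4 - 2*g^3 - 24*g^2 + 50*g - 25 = (g - 5)*(g - 1)^2*(g + 5)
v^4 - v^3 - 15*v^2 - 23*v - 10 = (v - 5)*(v + 1)^2*(v + 2)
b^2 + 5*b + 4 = (b + 1)*(b + 4)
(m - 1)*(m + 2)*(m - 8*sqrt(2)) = m^3 - 8*sqrt(2)*m^2 + m^2 - 8*sqrt(2)*m - 2*m + 16*sqrt(2)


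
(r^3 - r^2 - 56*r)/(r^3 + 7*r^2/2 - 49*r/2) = 2*(r - 8)/(2*r - 7)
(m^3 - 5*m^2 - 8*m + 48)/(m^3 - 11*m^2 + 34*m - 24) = (m^2 - m - 12)/(m^2 - 7*m + 6)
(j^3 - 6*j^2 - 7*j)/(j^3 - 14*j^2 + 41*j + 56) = j/(j - 8)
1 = 1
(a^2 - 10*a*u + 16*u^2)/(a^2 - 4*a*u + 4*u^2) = (-a + 8*u)/(-a + 2*u)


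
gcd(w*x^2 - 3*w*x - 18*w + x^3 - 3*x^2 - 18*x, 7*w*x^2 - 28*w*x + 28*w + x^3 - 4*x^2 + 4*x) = 1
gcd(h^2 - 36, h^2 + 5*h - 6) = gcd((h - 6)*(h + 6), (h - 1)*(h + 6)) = h + 6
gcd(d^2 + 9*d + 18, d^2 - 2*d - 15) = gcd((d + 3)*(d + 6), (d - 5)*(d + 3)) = d + 3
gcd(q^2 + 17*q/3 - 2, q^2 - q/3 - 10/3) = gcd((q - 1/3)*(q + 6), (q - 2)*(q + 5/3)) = 1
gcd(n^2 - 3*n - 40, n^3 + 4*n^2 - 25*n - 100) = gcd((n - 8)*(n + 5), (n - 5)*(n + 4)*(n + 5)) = n + 5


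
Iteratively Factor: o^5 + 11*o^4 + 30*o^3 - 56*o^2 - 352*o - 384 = (o + 4)*(o^4 + 7*o^3 + 2*o^2 - 64*o - 96) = (o + 4)^2*(o^3 + 3*o^2 - 10*o - 24) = (o + 4)^3*(o^2 - o - 6) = (o + 2)*(o + 4)^3*(o - 3)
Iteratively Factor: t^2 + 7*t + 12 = (t + 3)*(t + 4)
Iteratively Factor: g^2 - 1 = (g + 1)*(g - 1)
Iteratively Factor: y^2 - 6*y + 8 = (y - 4)*(y - 2)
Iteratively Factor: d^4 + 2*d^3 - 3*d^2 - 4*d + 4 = (d - 1)*(d^3 + 3*d^2 - 4) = (d - 1)^2*(d^2 + 4*d + 4) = (d - 1)^2*(d + 2)*(d + 2)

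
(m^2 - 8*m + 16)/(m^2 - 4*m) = (m - 4)/m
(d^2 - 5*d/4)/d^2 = (d - 5/4)/d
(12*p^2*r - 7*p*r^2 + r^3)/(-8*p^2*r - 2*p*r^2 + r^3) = (-3*p + r)/(2*p + r)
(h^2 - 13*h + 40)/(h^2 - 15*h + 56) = (h - 5)/(h - 7)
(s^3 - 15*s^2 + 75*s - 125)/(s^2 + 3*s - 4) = (s^3 - 15*s^2 + 75*s - 125)/(s^2 + 3*s - 4)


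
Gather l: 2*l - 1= 2*l - 1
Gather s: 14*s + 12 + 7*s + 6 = 21*s + 18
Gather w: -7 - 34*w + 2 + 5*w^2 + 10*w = 5*w^2 - 24*w - 5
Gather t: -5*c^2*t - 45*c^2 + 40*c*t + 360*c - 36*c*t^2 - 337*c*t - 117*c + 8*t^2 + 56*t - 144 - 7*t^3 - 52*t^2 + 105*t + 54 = -45*c^2 + 243*c - 7*t^3 + t^2*(-36*c - 44) + t*(-5*c^2 - 297*c + 161) - 90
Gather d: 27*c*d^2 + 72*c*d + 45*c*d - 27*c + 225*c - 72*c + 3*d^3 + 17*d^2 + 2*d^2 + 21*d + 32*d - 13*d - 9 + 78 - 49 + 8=126*c + 3*d^3 + d^2*(27*c + 19) + d*(117*c + 40) + 28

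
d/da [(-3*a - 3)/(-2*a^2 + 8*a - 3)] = 3*(2*a^2 - 8*a - 4*(a - 2)*(a + 1) + 3)/(2*a^2 - 8*a + 3)^2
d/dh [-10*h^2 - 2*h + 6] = -20*h - 2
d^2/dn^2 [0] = 0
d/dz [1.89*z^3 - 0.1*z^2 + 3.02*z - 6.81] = 5.67*z^2 - 0.2*z + 3.02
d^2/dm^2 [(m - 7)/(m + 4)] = -22/(m + 4)^3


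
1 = 1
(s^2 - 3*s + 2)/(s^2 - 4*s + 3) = (s - 2)/(s - 3)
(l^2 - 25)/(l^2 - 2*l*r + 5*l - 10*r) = (5 - l)/(-l + 2*r)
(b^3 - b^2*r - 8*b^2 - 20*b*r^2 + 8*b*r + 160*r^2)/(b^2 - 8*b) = b - r - 20*r^2/b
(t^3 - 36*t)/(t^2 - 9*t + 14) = t*(t^2 - 36)/(t^2 - 9*t + 14)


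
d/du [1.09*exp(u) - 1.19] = 1.09*exp(u)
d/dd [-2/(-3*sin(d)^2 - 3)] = -8*sin(2*d)/(3*(cos(2*d) - 3)^2)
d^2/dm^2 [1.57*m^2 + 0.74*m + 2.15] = 3.14000000000000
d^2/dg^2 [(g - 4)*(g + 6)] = 2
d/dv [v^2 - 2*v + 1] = 2*v - 2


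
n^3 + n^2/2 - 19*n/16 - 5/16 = (n - 1)*(n + 1/4)*(n + 5/4)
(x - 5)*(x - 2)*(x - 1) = x^3 - 8*x^2 + 17*x - 10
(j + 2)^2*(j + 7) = j^3 + 11*j^2 + 32*j + 28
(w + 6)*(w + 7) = w^2 + 13*w + 42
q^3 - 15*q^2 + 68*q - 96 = (q - 8)*(q - 4)*(q - 3)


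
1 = 1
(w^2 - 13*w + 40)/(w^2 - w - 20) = (w - 8)/(w + 4)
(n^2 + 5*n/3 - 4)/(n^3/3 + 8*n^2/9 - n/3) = 3*(3*n - 4)/(n*(3*n - 1))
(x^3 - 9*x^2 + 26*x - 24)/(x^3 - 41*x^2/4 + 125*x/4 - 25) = 4*(x^2 - 5*x + 6)/(4*x^2 - 25*x + 25)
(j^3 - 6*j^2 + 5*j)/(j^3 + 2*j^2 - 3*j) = (j - 5)/(j + 3)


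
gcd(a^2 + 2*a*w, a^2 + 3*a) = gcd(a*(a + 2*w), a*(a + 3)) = a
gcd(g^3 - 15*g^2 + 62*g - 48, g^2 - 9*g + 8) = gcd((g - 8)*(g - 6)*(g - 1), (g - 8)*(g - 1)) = g^2 - 9*g + 8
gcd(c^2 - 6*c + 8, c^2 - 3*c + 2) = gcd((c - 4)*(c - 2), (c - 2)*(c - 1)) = c - 2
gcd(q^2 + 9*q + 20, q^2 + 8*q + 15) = q + 5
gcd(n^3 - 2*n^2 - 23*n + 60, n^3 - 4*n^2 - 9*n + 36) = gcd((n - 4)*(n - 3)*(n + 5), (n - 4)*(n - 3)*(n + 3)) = n^2 - 7*n + 12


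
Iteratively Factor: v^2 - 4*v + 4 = (v - 2)*(v - 2)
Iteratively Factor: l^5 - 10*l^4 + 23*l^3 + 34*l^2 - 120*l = (l + 2)*(l^4 - 12*l^3 + 47*l^2 - 60*l) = l*(l + 2)*(l^3 - 12*l^2 + 47*l - 60) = l*(l - 5)*(l + 2)*(l^2 - 7*l + 12) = l*(l - 5)*(l - 3)*(l + 2)*(l - 4)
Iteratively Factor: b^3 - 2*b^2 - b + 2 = (b - 2)*(b^2 - 1) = (b - 2)*(b - 1)*(b + 1)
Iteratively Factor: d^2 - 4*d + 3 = (d - 3)*(d - 1)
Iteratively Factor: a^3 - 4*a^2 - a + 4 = (a - 1)*(a^2 - 3*a - 4) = (a - 4)*(a - 1)*(a + 1)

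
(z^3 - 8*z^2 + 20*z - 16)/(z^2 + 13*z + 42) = (z^3 - 8*z^2 + 20*z - 16)/(z^2 + 13*z + 42)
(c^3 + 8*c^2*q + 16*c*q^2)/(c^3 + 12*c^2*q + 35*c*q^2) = (c^2 + 8*c*q + 16*q^2)/(c^2 + 12*c*q + 35*q^2)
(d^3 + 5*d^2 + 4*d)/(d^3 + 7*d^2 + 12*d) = (d + 1)/(d + 3)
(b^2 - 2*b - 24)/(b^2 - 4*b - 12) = (b + 4)/(b + 2)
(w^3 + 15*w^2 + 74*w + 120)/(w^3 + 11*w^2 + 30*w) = (w + 4)/w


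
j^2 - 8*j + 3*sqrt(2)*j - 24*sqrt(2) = (j - 8)*(j + 3*sqrt(2))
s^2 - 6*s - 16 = (s - 8)*(s + 2)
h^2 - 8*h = h*(h - 8)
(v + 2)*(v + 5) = v^2 + 7*v + 10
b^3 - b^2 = b^2*(b - 1)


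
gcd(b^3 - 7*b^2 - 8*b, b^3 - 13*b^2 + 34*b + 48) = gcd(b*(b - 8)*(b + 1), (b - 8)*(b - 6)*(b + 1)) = b^2 - 7*b - 8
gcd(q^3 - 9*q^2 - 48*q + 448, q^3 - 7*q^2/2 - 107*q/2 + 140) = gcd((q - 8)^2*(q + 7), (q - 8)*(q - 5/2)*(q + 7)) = q^2 - q - 56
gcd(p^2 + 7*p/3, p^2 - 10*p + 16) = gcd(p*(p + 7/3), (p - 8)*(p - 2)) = 1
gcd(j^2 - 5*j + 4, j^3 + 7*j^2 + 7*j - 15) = j - 1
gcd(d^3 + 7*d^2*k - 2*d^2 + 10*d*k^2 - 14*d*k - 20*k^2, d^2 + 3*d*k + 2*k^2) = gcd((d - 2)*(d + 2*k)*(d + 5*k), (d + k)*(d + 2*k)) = d + 2*k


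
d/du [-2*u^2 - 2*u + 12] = -4*u - 2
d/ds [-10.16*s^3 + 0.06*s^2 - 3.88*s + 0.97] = -30.48*s^2 + 0.12*s - 3.88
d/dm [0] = 0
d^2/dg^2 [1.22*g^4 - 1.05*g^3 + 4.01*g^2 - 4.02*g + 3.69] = 14.64*g^2 - 6.3*g + 8.02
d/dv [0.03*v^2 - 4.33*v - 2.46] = 0.06*v - 4.33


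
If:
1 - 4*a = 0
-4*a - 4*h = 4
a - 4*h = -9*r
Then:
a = 1/4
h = -5/4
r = -7/12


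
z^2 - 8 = (z - 2*sqrt(2))*(z + 2*sqrt(2))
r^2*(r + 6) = r^3 + 6*r^2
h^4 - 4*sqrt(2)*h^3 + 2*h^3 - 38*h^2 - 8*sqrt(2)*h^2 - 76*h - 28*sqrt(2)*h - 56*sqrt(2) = (h + 2)*(h - 7*sqrt(2))*(h + sqrt(2))*(h + 2*sqrt(2))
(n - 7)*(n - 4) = n^2 - 11*n + 28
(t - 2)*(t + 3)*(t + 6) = t^3 + 7*t^2 - 36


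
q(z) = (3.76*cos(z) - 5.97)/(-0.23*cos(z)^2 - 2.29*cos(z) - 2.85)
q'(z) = (-0.46*sin(z)*cos(z) - 2.29*sin(z))*(3.76*cos(z) - 5.97)/(-0.23*cos(z)^2 - 2.29*cos(z) - 2.85)^2 - 3.76*sin(z)/(-0.23*cos(z)^2 - 2.29*cos(z) - 2.85) = (-0.8648*cos(z)^2 + 2.7462*cos(z) + 24.3873)*sin(z)/(0.0529*cos(z)^4 + 1.0534*cos(z)^3 + 6.5551*cos(z)^2 + 13.053*cos(z) + 8.1225)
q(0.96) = 0.90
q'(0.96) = 1.17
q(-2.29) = 5.86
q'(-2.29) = -8.04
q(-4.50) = 2.84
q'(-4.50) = 4.11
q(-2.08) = 4.36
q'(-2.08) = -6.24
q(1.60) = 2.18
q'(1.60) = 3.14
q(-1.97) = 3.73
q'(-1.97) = -5.37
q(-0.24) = 0.44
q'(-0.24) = -0.22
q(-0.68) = 0.64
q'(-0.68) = -0.72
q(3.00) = 11.99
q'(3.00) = 4.50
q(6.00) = 0.45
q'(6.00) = -0.26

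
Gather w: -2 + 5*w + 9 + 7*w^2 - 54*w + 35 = 7*w^2 - 49*w + 42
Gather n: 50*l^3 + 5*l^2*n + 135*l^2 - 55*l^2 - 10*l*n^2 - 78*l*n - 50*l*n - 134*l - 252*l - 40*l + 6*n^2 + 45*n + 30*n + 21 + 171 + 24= 50*l^3 + 80*l^2 - 426*l + n^2*(6 - 10*l) + n*(5*l^2 - 128*l + 75) + 216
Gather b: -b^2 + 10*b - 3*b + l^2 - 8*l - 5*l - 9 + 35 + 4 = -b^2 + 7*b + l^2 - 13*l + 30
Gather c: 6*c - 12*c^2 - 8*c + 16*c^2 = 4*c^2 - 2*c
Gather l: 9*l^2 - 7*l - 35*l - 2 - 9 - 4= 9*l^2 - 42*l - 15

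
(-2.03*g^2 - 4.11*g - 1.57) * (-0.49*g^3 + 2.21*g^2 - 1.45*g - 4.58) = 0.9947*g^5 - 2.4724*g^4 - 5.3703*g^3 + 11.7872*g^2 + 21.1003*g + 7.1906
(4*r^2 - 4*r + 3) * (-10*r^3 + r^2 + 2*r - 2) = -40*r^5 + 44*r^4 - 26*r^3 - 13*r^2 + 14*r - 6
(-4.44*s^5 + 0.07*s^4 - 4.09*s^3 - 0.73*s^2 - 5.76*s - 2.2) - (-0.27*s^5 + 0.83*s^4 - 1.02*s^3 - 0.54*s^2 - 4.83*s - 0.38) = -4.17*s^5 - 0.76*s^4 - 3.07*s^3 - 0.19*s^2 - 0.93*s - 1.82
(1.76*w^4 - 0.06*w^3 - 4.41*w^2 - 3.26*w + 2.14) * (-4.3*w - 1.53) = -7.568*w^5 - 2.4348*w^4 + 19.0548*w^3 + 20.7653*w^2 - 4.2142*w - 3.2742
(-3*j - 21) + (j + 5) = -2*j - 16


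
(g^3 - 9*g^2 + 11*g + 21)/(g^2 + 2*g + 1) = (g^2 - 10*g + 21)/(g + 1)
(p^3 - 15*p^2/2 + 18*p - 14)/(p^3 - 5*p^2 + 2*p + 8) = (p^2 - 11*p/2 + 7)/(p^2 - 3*p - 4)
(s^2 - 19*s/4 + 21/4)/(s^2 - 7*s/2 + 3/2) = (4*s - 7)/(2*(2*s - 1))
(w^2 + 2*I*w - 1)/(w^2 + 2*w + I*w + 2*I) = (w + I)/(w + 2)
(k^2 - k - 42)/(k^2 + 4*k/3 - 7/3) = 3*(k^2 - k - 42)/(3*k^2 + 4*k - 7)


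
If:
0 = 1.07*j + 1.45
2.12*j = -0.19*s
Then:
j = -1.36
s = 15.12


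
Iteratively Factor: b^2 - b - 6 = (b + 2)*(b - 3)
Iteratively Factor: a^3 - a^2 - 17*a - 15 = (a - 5)*(a^2 + 4*a + 3) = (a - 5)*(a + 1)*(a + 3)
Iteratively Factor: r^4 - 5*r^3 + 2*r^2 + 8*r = (r)*(r^3 - 5*r^2 + 2*r + 8) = r*(r - 2)*(r^2 - 3*r - 4) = r*(r - 4)*(r - 2)*(r + 1)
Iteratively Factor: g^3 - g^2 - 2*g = (g)*(g^2 - g - 2) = g*(g + 1)*(g - 2)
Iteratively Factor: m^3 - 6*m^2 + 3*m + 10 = (m - 5)*(m^2 - m - 2) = (m - 5)*(m - 2)*(m + 1)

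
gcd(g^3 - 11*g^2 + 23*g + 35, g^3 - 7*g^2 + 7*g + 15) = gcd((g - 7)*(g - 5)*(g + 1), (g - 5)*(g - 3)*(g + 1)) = g^2 - 4*g - 5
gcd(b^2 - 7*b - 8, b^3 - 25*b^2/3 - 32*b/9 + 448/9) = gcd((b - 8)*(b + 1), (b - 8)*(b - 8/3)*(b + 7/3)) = b - 8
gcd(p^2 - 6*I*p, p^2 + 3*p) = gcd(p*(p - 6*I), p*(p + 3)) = p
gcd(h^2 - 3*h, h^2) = h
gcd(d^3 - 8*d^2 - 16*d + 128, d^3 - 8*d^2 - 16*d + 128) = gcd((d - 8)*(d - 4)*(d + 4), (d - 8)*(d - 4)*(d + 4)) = d^3 - 8*d^2 - 16*d + 128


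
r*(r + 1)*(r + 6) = r^3 + 7*r^2 + 6*r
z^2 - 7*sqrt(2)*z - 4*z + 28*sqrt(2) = (z - 4)*(z - 7*sqrt(2))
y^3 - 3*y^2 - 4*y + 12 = (y - 3)*(y - 2)*(y + 2)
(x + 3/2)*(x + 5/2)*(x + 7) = x^3 + 11*x^2 + 127*x/4 + 105/4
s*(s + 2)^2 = s^3 + 4*s^2 + 4*s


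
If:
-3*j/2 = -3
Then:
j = 2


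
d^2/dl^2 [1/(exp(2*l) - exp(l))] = -((exp(l) - 1)*(4*exp(l) - 1) - 2*(2*exp(l) - 1)^2)*exp(-l)/(exp(l) - 1)^3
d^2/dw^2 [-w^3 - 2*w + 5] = -6*w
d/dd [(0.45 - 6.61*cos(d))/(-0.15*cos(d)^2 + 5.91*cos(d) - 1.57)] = (0.9915*cos(d)^2 - 0.134999999999998*cos(d) - 7.7182)*sin(d)/(0.0225*cos(d)^4 - 1.773*cos(d)^3 + 35.3991*cos(d)^2 - 18.5574*cos(d) + 2.4649)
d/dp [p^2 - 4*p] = 2*p - 4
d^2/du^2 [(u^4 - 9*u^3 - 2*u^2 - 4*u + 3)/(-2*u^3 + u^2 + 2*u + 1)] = 2*(21*u^6 + 144*u^5 + 21*u^4 + 103*u^3 + 117*u^2 - 21*u - 15)/(8*u^9 - 12*u^8 - 18*u^7 + 11*u^6 + 30*u^5 + 9*u^4 - 14*u^3 - 15*u^2 - 6*u - 1)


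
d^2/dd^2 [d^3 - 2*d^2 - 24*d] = 6*d - 4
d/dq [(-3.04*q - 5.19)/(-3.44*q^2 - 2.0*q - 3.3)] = (10.4576*q^2 + 6.08*q - (3.04*q + 5.19)*(6.88*q + 2.0) + 10.032)/(3.44*q^2 + 2.0*q + 3.3)^2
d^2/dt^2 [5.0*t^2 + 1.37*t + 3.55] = 10.0000000000000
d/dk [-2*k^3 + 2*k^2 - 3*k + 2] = -6*k^2 + 4*k - 3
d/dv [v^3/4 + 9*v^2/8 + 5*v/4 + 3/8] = 3*v^2/4 + 9*v/4 + 5/4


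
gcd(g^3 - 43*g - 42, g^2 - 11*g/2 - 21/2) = g - 7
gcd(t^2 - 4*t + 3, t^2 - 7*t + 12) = t - 3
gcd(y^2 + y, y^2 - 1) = y + 1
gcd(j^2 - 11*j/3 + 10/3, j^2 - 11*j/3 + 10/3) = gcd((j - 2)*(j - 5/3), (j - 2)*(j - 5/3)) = j^2 - 11*j/3 + 10/3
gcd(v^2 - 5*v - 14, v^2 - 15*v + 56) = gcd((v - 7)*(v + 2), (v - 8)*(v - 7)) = v - 7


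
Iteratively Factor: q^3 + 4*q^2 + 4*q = (q + 2)*(q^2 + 2*q) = q*(q + 2)*(q + 2)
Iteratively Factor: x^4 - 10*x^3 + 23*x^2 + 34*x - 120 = (x - 4)*(x^3 - 6*x^2 - x + 30) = (x - 4)*(x + 2)*(x^2 - 8*x + 15) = (x - 5)*(x - 4)*(x + 2)*(x - 3)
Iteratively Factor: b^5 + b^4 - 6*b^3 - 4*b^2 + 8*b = (b + 2)*(b^4 - b^3 - 4*b^2 + 4*b) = (b - 2)*(b + 2)*(b^3 + b^2 - 2*b) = b*(b - 2)*(b + 2)*(b^2 + b - 2) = b*(b - 2)*(b - 1)*(b + 2)*(b + 2)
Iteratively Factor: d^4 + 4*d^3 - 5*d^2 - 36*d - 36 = (d + 2)*(d^3 + 2*d^2 - 9*d - 18) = (d + 2)*(d + 3)*(d^2 - d - 6) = (d + 2)^2*(d + 3)*(d - 3)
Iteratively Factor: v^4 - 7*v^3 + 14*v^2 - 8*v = (v)*(v^3 - 7*v^2 + 14*v - 8) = v*(v - 1)*(v^2 - 6*v + 8) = v*(v - 2)*(v - 1)*(v - 4)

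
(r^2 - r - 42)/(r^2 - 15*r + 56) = (r + 6)/(r - 8)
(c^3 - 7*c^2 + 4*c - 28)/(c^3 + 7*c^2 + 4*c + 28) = (c - 7)/(c + 7)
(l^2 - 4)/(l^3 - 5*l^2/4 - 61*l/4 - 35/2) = 4*(l - 2)/(4*l^2 - 13*l - 35)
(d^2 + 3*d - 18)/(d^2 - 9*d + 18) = (d + 6)/(d - 6)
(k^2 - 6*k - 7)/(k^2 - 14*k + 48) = (k^2 - 6*k - 7)/(k^2 - 14*k + 48)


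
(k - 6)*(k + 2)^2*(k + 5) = k^4 + 3*k^3 - 30*k^2 - 124*k - 120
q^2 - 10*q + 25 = (q - 5)^2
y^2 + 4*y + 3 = (y + 1)*(y + 3)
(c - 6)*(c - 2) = c^2 - 8*c + 12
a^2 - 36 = (a - 6)*(a + 6)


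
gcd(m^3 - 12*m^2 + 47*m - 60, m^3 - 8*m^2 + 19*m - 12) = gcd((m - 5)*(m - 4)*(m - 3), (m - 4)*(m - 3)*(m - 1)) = m^2 - 7*m + 12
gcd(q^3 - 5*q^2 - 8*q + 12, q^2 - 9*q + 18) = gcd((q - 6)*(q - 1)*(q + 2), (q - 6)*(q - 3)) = q - 6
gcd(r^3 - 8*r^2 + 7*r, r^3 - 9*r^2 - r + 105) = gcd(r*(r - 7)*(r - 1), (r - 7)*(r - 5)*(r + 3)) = r - 7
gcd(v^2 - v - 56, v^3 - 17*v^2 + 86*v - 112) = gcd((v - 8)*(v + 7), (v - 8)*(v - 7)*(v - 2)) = v - 8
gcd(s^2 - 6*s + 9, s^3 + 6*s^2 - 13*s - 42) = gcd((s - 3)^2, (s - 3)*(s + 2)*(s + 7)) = s - 3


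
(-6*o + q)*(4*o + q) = -24*o^2 - 2*o*q + q^2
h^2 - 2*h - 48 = (h - 8)*(h + 6)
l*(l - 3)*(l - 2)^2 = l^4 - 7*l^3 + 16*l^2 - 12*l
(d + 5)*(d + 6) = d^2 + 11*d + 30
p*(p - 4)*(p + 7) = p^3 + 3*p^2 - 28*p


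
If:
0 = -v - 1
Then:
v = -1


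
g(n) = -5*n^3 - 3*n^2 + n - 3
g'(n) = -15*n^2 - 6*n + 1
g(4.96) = -681.96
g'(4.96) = -397.78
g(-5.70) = 819.80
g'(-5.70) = -452.15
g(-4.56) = 404.15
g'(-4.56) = -283.54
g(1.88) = -44.95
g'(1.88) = -63.30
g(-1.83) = 15.77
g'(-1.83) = -38.25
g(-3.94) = 252.30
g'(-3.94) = -208.21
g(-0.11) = -3.14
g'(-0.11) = 1.48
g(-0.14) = -3.19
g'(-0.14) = 1.55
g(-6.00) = 963.00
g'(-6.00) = -503.00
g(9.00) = -3882.00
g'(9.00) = -1268.00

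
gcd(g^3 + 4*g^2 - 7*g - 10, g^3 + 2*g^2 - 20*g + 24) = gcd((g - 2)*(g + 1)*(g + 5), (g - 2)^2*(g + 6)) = g - 2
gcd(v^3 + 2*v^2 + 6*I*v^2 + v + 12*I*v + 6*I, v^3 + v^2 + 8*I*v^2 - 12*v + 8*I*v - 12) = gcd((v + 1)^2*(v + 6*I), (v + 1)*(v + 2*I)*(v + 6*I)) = v^2 + v*(1 + 6*I) + 6*I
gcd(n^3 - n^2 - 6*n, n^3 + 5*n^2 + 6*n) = n^2 + 2*n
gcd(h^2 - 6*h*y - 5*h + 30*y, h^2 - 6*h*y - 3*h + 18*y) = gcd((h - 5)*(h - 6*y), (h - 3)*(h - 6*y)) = -h + 6*y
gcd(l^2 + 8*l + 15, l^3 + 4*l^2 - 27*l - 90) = l + 3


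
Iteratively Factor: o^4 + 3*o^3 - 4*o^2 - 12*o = (o + 3)*(o^3 - 4*o) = o*(o + 3)*(o^2 - 4) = o*(o - 2)*(o + 3)*(o + 2)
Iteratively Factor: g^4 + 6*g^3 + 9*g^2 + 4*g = (g + 1)*(g^3 + 5*g^2 + 4*g) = (g + 1)^2*(g^2 + 4*g) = g*(g + 1)^2*(g + 4)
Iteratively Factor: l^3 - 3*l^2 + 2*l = (l)*(l^2 - 3*l + 2) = l*(l - 2)*(l - 1)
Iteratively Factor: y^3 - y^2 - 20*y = (y)*(y^2 - y - 20) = y*(y + 4)*(y - 5)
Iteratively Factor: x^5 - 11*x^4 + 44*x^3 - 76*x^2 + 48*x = (x - 4)*(x^4 - 7*x^3 + 16*x^2 - 12*x) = x*(x - 4)*(x^3 - 7*x^2 + 16*x - 12) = x*(x - 4)*(x - 2)*(x^2 - 5*x + 6) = x*(x - 4)*(x - 3)*(x - 2)*(x - 2)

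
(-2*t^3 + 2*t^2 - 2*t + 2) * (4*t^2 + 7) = -8*t^5 + 8*t^4 - 22*t^3 + 22*t^2 - 14*t + 14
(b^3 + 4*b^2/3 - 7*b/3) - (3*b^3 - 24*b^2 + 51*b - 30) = -2*b^3 + 76*b^2/3 - 160*b/3 + 30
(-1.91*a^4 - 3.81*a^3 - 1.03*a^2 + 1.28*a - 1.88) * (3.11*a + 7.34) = -5.9401*a^5 - 25.8685*a^4 - 31.1687*a^3 - 3.5794*a^2 + 3.5484*a - 13.7992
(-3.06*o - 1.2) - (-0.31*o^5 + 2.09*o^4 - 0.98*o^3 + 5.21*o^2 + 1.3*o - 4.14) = 0.31*o^5 - 2.09*o^4 + 0.98*o^3 - 5.21*o^2 - 4.36*o + 2.94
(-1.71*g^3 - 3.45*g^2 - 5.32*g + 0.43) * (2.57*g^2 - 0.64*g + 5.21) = -4.3947*g^5 - 7.7721*g^4 - 20.3735*g^3 - 13.4646*g^2 - 27.9924*g + 2.2403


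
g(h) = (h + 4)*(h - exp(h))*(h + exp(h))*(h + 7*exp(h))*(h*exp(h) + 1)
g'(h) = (1 - exp(h))*(h + 4)*(h + exp(h))*(h + 7*exp(h))*(h*exp(h) + 1) + (h + 4)*(h - exp(h))*(h + exp(h))*(h + 7*exp(h))*(h*exp(h) + exp(h)) + (h + 4)*(h - exp(h))*(h + exp(h))*(h*exp(h) + 1)*(7*exp(h) + 1) + (h + 4)*(h - exp(h))*(h + 7*exp(h))*(h*exp(h) + 1)*(exp(h) + 1) + (h - exp(h))*(h + exp(h))*(h + 7*exp(h))*(h*exp(h) + 1)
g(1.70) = -63644.11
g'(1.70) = -297852.92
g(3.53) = -255384694.03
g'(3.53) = -1126397276.82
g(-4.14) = 9.03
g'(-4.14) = -71.83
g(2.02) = -282307.59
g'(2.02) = -1306671.88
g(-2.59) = -15.72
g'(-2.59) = 14.97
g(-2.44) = -13.36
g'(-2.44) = 16.32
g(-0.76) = 1.88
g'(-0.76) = -6.16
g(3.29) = -88346980.57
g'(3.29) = -391887726.23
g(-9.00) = 3640.60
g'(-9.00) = -1945.64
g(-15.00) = 37124.82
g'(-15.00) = -10800.11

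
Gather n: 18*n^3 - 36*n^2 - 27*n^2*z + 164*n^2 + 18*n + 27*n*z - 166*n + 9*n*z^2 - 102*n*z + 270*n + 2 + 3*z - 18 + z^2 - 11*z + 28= 18*n^3 + n^2*(128 - 27*z) + n*(9*z^2 - 75*z + 122) + z^2 - 8*z + 12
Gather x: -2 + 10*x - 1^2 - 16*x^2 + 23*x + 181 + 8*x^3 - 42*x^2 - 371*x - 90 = 8*x^3 - 58*x^2 - 338*x + 88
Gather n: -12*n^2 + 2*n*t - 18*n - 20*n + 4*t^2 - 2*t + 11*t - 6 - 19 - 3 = -12*n^2 + n*(2*t - 38) + 4*t^2 + 9*t - 28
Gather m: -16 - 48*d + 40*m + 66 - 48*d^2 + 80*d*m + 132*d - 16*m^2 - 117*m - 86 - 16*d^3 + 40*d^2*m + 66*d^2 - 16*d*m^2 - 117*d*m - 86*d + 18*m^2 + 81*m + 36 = -16*d^3 + 18*d^2 - 2*d + m^2*(2 - 16*d) + m*(40*d^2 - 37*d + 4)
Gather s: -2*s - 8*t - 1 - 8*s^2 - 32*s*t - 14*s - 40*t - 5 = -8*s^2 + s*(-32*t - 16) - 48*t - 6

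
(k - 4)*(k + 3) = k^2 - k - 12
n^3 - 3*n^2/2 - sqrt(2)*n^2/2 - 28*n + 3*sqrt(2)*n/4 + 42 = (n - 3/2)*(n - 4*sqrt(2))*(n + 7*sqrt(2)/2)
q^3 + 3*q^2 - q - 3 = (q - 1)*(q + 1)*(q + 3)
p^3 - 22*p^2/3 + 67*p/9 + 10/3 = (p - 6)*(p - 5/3)*(p + 1/3)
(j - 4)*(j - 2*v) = j^2 - 2*j*v - 4*j + 8*v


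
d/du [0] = 0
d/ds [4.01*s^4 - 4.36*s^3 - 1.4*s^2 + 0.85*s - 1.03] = 16.04*s^3 - 13.08*s^2 - 2.8*s + 0.85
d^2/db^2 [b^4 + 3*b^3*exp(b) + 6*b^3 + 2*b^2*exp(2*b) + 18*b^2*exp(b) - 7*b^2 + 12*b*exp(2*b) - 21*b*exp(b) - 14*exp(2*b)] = 3*b^3*exp(b) + 8*b^2*exp(2*b) + 36*b^2*exp(b) + 12*b^2 + 64*b*exp(2*b) + 69*b*exp(b) + 36*b - 4*exp(2*b) - 6*exp(b) - 14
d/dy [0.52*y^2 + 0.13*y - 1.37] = 1.04*y + 0.13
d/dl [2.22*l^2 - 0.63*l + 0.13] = 4.44*l - 0.63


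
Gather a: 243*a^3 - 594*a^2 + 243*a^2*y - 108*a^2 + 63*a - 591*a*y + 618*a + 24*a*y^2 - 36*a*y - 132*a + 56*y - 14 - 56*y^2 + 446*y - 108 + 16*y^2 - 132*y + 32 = 243*a^3 + a^2*(243*y - 702) + a*(24*y^2 - 627*y + 549) - 40*y^2 + 370*y - 90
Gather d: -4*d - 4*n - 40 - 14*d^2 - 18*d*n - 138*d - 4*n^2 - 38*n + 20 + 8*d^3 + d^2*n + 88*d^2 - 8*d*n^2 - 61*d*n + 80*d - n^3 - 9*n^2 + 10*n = 8*d^3 + d^2*(n + 74) + d*(-8*n^2 - 79*n - 62) - n^3 - 13*n^2 - 32*n - 20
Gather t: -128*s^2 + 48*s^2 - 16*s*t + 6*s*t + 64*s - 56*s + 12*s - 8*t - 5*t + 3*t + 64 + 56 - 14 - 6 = -80*s^2 + 20*s + t*(-10*s - 10) + 100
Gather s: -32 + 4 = -28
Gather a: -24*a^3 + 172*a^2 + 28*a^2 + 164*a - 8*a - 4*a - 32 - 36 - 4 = -24*a^3 + 200*a^2 + 152*a - 72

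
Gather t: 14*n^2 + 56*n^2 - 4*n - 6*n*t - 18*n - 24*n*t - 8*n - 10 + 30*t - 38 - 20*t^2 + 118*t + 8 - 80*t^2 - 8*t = 70*n^2 - 30*n - 100*t^2 + t*(140 - 30*n) - 40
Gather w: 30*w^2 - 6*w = 30*w^2 - 6*w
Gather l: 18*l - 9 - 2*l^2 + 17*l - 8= -2*l^2 + 35*l - 17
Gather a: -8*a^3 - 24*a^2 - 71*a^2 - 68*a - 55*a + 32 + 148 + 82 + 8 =-8*a^3 - 95*a^2 - 123*a + 270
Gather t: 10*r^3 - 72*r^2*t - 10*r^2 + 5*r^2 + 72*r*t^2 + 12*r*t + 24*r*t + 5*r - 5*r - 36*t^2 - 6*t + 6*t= 10*r^3 - 5*r^2 + t^2*(72*r - 36) + t*(-72*r^2 + 36*r)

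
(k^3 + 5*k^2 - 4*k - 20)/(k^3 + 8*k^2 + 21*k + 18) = (k^2 + 3*k - 10)/(k^2 + 6*k + 9)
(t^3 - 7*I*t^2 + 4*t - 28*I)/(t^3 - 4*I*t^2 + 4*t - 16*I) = (t - 7*I)/(t - 4*I)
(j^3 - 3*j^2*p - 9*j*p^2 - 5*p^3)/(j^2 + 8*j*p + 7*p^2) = (j^2 - 4*j*p - 5*p^2)/(j + 7*p)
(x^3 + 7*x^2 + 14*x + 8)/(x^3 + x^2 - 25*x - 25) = (x^2 + 6*x + 8)/(x^2 - 25)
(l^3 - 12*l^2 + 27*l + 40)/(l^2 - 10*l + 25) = (l^2 - 7*l - 8)/(l - 5)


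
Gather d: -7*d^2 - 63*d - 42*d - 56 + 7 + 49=-7*d^2 - 105*d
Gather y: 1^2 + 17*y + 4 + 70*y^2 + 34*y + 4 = 70*y^2 + 51*y + 9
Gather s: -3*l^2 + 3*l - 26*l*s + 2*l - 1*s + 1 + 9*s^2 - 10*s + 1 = -3*l^2 + 5*l + 9*s^2 + s*(-26*l - 11) + 2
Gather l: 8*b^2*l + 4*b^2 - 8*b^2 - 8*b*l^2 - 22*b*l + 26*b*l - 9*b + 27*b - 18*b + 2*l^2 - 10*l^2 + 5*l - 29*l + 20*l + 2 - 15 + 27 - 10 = -4*b^2 + l^2*(-8*b - 8) + l*(8*b^2 + 4*b - 4) + 4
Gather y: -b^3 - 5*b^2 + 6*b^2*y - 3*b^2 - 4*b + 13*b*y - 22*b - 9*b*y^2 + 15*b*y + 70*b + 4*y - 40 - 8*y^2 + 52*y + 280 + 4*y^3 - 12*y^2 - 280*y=-b^3 - 8*b^2 + 44*b + 4*y^3 + y^2*(-9*b - 20) + y*(6*b^2 + 28*b - 224) + 240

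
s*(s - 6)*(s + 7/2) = s^3 - 5*s^2/2 - 21*s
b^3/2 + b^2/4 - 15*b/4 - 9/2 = (b/2 + 1)*(b - 3)*(b + 3/2)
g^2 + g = g*(g + 1)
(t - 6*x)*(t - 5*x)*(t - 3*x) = t^3 - 14*t^2*x + 63*t*x^2 - 90*x^3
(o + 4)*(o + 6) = o^2 + 10*o + 24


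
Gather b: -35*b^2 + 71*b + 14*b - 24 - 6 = -35*b^2 + 85*b - 30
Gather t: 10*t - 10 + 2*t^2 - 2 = 2*t^2 + 10*t - 12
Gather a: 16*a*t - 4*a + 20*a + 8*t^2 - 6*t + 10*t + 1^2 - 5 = a*(16*t + 16) + 8*t^2 + 4*t - 4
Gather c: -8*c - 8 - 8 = -8*c - 16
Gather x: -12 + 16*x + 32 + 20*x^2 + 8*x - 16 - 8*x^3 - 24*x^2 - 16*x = -8*x^3 - 4*x^2 + 8*x + 4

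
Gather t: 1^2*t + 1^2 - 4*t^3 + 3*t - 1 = -4*t^3 + 4*t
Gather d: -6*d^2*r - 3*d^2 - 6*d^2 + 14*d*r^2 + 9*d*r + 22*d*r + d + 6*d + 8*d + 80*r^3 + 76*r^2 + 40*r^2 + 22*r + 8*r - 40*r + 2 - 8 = d^2*(-6*r - 9) + d*(14*r^2 + 31*r + 15) + 80*r^3 + 116*r^2 - 10*r - 6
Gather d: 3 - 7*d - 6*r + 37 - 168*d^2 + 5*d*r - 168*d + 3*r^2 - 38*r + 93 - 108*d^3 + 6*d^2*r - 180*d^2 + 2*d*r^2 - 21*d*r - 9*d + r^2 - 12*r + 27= -108*d^3 + d^2*(6*r - 348) + d*(2*r^2 - 16*r - 184) + 4*r^2 - 56*r + 160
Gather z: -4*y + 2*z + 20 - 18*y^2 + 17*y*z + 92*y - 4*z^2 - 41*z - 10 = -18*y^2 + 88*y - 4*z^2 + z*(17*y - 39) + 10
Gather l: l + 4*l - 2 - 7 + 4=5*l - 5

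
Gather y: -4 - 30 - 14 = -48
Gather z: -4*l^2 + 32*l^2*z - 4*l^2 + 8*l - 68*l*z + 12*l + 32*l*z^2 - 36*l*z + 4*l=-8*l^2 + 32*l*z^2 + 24*l + z*(32*l^2 - 104*l)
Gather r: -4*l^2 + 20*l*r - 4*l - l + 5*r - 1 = -4*l^2 - 5*l + r*(20*l + 5) - 1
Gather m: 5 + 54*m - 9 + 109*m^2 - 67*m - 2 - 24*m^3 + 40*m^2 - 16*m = -24*m^3 + 149*m^2 - 29*m - 6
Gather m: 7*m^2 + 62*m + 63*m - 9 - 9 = 7*m^2 + 125*m - 18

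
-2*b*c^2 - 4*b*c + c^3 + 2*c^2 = c*(-2*b + c)*(c + 2)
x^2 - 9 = (x - 3)*(x + 3)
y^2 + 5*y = y*(y + 5)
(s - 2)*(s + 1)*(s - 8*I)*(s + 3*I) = s^4 - s^3 - 5*I*s^3 + 22*s^2 + 5*I*s^2 - 24*s + 10*I*s - 48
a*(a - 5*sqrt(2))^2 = a^3 - 10*sqrt(2)*a^2 + 50*a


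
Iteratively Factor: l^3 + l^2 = (l + 1)*(l^2) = l*(l + 1)*(l)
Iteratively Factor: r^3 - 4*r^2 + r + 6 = (r + 1)*(r^2 - 5*r + 6) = (r - 3)*(r + 1)*(r - 2)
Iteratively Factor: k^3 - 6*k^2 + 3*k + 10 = (k + 1)*(k^2 - 7*k + 10) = (k - 2)*(k + 1)*(k - 5)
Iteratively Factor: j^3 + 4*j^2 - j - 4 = (j + 4)*(j^2 - 1) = (j + 1)*(j + 4)*(j - 1)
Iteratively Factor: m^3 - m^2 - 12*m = (m)*(m^2 - m - 12) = m*(m + 3)*(m - 4)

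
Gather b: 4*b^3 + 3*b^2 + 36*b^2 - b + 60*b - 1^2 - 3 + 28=4*b^3 + 39*b^2 + 59*b + 24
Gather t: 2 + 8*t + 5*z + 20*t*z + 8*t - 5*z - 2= t*(20*z + 16)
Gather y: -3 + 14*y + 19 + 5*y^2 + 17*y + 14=5*y^2 + 31*y + 30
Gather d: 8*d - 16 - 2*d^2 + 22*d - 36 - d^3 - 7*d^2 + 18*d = -d^3 - 9*d^2 + 48*d - 52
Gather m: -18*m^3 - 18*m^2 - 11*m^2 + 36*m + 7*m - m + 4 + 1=-18*m^3 - 29*m^2 + 42*m + 5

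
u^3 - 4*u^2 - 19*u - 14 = (u - 7)*(u + 1)*(u + 2)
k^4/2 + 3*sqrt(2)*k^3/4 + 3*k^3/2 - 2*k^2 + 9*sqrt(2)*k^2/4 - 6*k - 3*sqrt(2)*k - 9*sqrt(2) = (k/2 + 1)*(k - 2)*(k + 3)*(k + 3*sqrt(2)/2)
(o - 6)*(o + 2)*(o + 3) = o^3 - o^2 - 24*o - 36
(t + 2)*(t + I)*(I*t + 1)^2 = -t^4 - 2*t^3 + I*t^3 - t^2 + 2*I*t^2 - 2*t + I*t + 2*I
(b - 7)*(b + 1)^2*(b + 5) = b^4 - 38*b^2 - 72*b - 35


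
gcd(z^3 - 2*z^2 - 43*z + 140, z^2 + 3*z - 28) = z^2 + 3*z - 28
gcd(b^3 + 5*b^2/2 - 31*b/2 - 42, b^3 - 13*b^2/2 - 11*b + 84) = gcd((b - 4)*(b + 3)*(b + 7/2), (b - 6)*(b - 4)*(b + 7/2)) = b^2 - b/2 - 14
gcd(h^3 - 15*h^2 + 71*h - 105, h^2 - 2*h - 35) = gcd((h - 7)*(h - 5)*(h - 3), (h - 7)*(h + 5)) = h - 7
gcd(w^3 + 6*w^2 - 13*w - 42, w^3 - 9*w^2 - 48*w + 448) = w + 7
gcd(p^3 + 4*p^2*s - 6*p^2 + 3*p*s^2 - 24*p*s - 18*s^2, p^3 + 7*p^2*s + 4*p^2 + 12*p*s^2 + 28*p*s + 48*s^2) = p + 3*s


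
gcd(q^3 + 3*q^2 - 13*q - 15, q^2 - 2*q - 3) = q^2 - 2*q - 3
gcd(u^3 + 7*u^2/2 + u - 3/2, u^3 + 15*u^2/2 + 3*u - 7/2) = u^2 + u/2 - 1/2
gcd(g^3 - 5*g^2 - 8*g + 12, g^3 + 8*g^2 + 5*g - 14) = g^2 + g - 2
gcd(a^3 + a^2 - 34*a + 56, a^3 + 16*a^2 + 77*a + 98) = a + 7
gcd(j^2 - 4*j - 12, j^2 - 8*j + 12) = j - 6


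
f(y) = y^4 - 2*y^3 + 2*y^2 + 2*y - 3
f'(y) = 4*y^3 - 6*y^2 + 4*y + 2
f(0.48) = -1.75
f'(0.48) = 2.98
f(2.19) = 12.97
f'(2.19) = 24.00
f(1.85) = 6.60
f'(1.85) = 14.19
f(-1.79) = 21.57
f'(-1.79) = -47.33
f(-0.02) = -3.04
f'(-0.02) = 1.92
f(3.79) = 130.76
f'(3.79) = 148.74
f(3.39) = 80.92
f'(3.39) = 102.44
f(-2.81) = 113.90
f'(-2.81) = -145.37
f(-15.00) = 57792.00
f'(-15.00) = -14908.00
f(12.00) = 17589.00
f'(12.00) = 6098.00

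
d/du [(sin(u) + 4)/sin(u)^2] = -(sin(u) + 8)*cos(u)/sin(u)^3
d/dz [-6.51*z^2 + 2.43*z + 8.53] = 2.43 - 13.02*z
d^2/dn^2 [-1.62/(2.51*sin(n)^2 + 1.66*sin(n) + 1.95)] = (40.824648*sin(n)^4 + 20.249676*sin(n)^3 - 88.48926*sin(n)^2 - 45.743292*sin(n) + 6.930036)/(2.51*sin(n)^2 + 1.66*sin(n) + 1.95)^3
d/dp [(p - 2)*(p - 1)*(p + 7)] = 3*p^2 + 8*p - 19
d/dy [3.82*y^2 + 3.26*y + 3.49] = 7.64*y + 3.26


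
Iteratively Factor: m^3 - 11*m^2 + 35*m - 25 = (m - 5)*(m^2 - 6*m + 5) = (m - 5)*(m - 1)*(m - 5)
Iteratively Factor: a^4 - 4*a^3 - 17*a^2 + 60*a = (a)*(a^3 - 4*a^2 - 17*a + 60) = a*(a + 4)*(a^2 - 8*a + 15) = a*(a - 3)*(a + 4)*(a - 5)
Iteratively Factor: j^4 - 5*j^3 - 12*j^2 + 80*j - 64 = (j - 4)*(j^3 - j^2 - 16*j + 16) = (j - 4)*(j + 4)*(j^2 - 5*j + 4) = (j - 4)*(j - 1)*(j + 4)*(j - 4)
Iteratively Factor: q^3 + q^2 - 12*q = (q - 3)*(q^2 + 4*q) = q*(q - 3)*(q + 4)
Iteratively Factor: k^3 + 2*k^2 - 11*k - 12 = (k + 4)*(k^2 - 2*k - 3) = (k + 1)*(k + 4)*(k - 3)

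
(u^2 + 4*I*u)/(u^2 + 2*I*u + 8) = u/(u - 2*I)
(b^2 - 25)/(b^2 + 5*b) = (b - 5)/b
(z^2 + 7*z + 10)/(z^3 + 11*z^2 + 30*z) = (z + 2)/(z*(z + 6))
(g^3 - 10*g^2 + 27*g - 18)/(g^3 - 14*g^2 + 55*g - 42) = (g - 3)/(g - 7)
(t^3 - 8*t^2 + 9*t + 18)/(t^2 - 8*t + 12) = (t^2 - 2*t - 3)/(t - 2)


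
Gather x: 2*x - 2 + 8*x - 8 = 10*x - 10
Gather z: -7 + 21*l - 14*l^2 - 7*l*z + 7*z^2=-14*l^2 - 7*l*z + 21*l + 7*z^2 - 7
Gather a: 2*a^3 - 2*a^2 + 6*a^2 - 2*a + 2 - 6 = 2*a^3 + 4*a^2 - 2*a - 4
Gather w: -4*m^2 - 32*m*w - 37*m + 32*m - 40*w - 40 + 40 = -4*m^2 - 5*m + w*(-32*m - 40)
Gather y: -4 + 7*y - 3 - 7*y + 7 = 0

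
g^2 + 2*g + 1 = (g + 1)^2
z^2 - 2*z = z*(z - 2)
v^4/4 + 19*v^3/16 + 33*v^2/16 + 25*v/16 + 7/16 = (v/4 + 1/4)*(v + 1)^2*(v + 7/4)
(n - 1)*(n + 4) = n^2 + 3*n - 4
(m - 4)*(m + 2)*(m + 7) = m^3 + 5*m^2 - 22*m - 56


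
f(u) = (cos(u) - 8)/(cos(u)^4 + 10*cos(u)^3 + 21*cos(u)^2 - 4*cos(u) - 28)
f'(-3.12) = -0.03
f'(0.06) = -1800.41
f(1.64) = 0.29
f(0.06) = 54.12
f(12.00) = 0.72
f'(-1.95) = -0.25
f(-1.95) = 0.35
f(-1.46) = 0.28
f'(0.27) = -19.74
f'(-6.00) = -17.11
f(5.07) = 0.29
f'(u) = (cos(u) - 8)*(4*sin(u)*cos(u)^3 + 30*sin(u)*cos(u)^2 + 42*sin(u)*cos(u) - 4*sin(u))/(cos(u)^4 + 10*cos(u)^3 + 21*cos(u)^2 - 4*cos(u) - 28)^2 - sin(u)/(cos(u)^4 + 10*cos(u)^3 + 21*cos(u)^2 - 4*cos(u) - 28)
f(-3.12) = 0.75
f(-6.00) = 2.53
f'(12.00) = 2.11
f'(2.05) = 0.29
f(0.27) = 2.78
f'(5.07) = 0.11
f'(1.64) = 0.11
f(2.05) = 0.37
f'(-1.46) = -0.03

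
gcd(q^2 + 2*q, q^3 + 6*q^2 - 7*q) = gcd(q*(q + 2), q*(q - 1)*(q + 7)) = q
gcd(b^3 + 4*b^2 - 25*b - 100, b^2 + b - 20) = b + 5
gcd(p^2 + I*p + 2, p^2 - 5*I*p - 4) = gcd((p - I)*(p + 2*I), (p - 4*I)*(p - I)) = p - I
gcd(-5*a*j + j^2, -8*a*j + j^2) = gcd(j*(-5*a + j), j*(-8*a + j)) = j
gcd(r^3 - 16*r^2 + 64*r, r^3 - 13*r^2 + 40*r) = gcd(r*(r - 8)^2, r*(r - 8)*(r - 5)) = r^2 - 8*r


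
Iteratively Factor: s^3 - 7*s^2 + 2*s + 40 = (s + 2)*(s^2 - 9*s + 20) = (s - 4)*(s + 2)*(s - 5)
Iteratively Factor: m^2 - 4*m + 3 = (m - 3)*(m - 1)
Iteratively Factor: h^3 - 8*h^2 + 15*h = (h)*(h^2 - 8*h + 15) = h*(h - 5)*(h - 3)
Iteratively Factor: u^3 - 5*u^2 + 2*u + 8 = (u - 4)*(u^2 - u - 2) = (u - 4)*(u - 2)*(u + 1)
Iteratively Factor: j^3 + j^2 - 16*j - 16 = (j + 4)*(j^2 - 3*j - 4) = (j - 4)*(j + 4)*(j + 1)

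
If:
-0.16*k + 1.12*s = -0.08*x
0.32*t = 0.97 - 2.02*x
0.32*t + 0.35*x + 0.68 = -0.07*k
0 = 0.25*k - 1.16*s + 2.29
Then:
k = -27.03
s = -3.85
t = 3.95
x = -0.14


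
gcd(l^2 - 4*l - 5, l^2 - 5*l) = l - 5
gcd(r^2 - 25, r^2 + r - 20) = r + 5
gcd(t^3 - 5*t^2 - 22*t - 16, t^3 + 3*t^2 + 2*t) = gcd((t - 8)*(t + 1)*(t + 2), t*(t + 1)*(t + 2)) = t^2 + 3*t + 2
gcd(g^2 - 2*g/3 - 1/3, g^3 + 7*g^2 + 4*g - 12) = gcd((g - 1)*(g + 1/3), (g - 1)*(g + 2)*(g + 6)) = g - 1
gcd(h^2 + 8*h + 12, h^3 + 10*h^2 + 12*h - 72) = h + 6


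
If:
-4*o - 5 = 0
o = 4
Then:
No Solution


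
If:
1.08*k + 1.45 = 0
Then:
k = -1.34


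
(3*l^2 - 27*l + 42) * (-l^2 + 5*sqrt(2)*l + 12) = -3*l^4 + 15*sqrt(2)*l^3 + 27*l^3 - 135*sqrt(2)*l^2 - 6*l^2 - 324*l + 210*sqrt(2)*l + 504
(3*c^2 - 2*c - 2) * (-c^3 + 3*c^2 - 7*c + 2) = -3*c^5 + 11*c^4 - 25*c^3 + 14*c^2 + 10*c - 4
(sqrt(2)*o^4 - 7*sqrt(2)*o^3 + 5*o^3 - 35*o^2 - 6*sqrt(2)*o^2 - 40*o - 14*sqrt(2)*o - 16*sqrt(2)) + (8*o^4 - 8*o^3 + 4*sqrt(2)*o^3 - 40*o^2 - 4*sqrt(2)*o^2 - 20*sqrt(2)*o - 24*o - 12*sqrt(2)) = sqrt(2)*o^4 + 8*o^4 - 3*sqrt(2)*o^3 - 3*o^3 - 75*o^2 - 10*sqrt(2)*o^2 - 64*o - 34*sqrt(2)*o - 28*sqrt(2)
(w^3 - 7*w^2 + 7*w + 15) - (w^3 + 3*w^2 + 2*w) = -10*w^2 + 5*w + 15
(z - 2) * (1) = z - 2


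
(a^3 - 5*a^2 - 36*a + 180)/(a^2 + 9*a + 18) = (a^2 - 11*a + 30)/(a + 3)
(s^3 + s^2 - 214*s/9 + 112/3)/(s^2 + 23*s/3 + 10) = (9*s^2 - 45*s + 56)/(3*(3*s + 5))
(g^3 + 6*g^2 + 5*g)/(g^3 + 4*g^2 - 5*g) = (g + 1)/(g - 1)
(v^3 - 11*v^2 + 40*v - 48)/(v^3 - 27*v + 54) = (v^2 - 8*v + 16)/(v^2 + 3*v - 18)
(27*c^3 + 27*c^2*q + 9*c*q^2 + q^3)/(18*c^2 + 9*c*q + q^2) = (9*c^2 + 6*c*q + q^2)/(6*c + q)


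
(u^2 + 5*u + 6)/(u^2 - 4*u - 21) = (u + 2)/(u - 7)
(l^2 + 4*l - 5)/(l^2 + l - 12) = (l^2 + 4*l - 5)/(l^2 + l - 12)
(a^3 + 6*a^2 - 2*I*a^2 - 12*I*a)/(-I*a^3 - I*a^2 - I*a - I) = a*(I*a^2 + 2*a*(1 + 3*I) + 12)/(a^3 + a^2 + a + 1)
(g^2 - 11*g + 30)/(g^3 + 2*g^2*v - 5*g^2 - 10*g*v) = (g - 6)/(g*(g + 2*v))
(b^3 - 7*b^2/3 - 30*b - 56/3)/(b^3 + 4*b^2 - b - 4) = (3*b^2 - 19*b - 14)/(3*(b^2 - 1))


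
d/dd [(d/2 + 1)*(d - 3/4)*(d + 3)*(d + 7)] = 2*d^3 + 135*d^2/8 + 32*d + 45/8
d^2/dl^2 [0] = 0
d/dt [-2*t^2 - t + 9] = -4*t - 1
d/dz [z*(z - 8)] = 2*z - 8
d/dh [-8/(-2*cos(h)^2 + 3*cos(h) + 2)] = 8*(4*cos(h) - 3)*sin(h)/(2*sin(h)^2 + 3*cos(h))^2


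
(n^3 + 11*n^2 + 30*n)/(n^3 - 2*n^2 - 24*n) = (n^2 + 11*n + 30)/(n^2 - 2*n - 24)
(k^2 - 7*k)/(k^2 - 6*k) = (k - 7)/(k - 6)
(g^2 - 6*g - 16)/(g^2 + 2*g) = (g - 8)/g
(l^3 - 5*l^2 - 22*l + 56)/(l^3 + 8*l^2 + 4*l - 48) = (l - 7)/(l + 6)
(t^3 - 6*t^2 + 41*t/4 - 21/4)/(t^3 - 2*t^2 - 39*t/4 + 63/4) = (t - 1)/(t + 3)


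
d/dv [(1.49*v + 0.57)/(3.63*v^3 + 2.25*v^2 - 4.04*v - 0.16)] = (-10.8174*v^3 - 9.5598*v^2 - 2.565*v + 2.0644)/(13.1769*v^6 + 16.335*v^5 - 24.2679*v^4 - 19.3416*v^3 + 15.6016*v^2 + 1.2928*v + 0.0256)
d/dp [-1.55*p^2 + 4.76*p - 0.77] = 4.76 - 3.1*p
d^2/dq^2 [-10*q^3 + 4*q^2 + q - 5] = 8 - 60*q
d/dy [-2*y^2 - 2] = -4*y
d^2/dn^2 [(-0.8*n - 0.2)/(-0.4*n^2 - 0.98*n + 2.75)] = ((0.8*n + 0.2)*(0.8*n + 0.98)*(1.6*n + 1.96) - (1.92*n + 1.728)*(0.4*n^2 + 0.98*n - 2.75))/(0.4*n^2 + 0.98*n - 2.75)^3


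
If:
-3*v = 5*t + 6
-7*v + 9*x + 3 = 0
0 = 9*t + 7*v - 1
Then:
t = -45/8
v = 59/8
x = 389/72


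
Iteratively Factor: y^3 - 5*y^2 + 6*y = (y)*(y^2 - 5*y + 6) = y*(y - 2)*(y - 3)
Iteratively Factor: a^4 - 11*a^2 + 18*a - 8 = (a - 1)*(a^3 + a^2 - 10*a + 8) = (a - 1)^2*(a^2 + 2*a - 8) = (a - 2)*(a - 1)^2*(a + 4)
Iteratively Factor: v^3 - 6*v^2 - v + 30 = (v - 3)*(v^2 - 3*v - 10) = (v - 3)*(v + 2)*(v - 5)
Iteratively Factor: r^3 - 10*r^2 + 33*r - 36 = (r - 4)*(r^2 - 6*r + 9) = (r - 4)*(r - 3)*(r - 3)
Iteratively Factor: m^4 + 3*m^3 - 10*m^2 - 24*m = (m + 4)*(m^3 - m^2 - 6*m) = (m - 3)*(m + 4)*(m^2 + 2*m) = m*(m - 3)*(m + 4)*(m + 2)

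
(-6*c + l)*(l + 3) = -6*c*l - 18*c + l^2 + 3*l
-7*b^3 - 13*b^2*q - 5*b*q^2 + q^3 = (-7*b + q)*(b + q)^2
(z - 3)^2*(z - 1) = z^3 - 7*z^2 + 15*z - 9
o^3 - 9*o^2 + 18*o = o*(o - 6)*(o - 3)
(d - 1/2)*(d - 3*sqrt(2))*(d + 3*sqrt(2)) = d^3 - d^2/2 - 18*d + 9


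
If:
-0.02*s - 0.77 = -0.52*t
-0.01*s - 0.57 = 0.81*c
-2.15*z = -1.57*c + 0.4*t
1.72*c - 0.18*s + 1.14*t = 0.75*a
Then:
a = 12.9771282891742*z + 10.8805590457981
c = 0.763452608576892*z - 0.101065282709642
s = -61.8396612947282*z - 48.813712100519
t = -2.3784485113357*z - 0.396681234635346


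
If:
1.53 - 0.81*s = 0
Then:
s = 1.89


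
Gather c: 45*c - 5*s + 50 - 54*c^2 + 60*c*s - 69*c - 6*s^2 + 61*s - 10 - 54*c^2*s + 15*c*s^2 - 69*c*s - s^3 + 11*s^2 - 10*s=c^2*(-54*s - 54) + c*(15*s^2 - 9*s - 24) - s^3 + 5*s^2 + 46*s + 40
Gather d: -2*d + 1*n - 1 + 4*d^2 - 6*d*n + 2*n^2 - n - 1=4*d^2 + d*(-6*n - 2) + 2*n^2 - 2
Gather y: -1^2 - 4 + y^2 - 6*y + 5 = y^2 - 6*y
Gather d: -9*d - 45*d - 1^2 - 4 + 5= -54*d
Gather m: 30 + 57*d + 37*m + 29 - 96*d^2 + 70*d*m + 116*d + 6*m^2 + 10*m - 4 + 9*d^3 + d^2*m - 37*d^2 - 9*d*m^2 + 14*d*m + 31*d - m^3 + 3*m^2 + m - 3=9*d^3 - 133*d^2 + 204*d - m^3 + m^2*(9 - 9*d) + m*(d^2 + 84*d + 48) + 52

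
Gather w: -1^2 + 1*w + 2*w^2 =2*w^2 + w - 1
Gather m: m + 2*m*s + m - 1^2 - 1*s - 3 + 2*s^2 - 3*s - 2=m*(2*s + 2) + 2*s^2 - 4*s - 6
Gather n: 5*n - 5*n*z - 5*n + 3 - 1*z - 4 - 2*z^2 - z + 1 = -5*n*z - 2*z^2 - 2*z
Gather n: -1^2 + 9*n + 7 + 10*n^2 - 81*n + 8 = 10*n^2 - 72*n + 14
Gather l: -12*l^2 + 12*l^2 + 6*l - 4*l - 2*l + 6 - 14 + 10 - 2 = 0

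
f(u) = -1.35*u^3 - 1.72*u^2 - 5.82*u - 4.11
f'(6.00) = -172.26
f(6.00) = -392.55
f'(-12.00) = -547.74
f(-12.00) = 2150.85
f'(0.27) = -7.04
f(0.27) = -5.83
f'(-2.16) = -17.29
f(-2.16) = 14.04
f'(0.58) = -9.18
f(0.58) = -8.33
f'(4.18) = -90.96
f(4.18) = -157.09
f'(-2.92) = -30.31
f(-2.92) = 31.83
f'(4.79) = -115.22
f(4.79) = -219.82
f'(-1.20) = -7.52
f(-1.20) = 2.73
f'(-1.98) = -14.89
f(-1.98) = 11.15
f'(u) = -4.05*u^2 - 3.44*u - 5.82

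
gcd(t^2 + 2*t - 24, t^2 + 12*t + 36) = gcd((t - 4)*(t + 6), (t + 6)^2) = t + 6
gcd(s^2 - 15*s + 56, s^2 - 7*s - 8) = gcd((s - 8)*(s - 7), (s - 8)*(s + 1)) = s - 8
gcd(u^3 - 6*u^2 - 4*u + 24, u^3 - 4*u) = u^2 - 4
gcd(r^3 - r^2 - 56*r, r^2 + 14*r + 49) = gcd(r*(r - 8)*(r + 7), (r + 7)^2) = r + 7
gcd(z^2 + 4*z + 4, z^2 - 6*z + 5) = 1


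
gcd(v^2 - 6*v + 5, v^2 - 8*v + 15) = v - 5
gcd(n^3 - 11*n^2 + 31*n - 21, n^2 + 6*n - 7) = n - 1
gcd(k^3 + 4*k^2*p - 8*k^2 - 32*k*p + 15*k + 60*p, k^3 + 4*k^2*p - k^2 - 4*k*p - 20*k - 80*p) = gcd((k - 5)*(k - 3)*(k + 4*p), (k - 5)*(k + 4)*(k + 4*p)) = k^2 + 4*k*p - 5*k - 20*p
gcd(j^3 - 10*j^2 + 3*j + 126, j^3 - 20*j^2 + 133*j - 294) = j^2 - 13*j + 42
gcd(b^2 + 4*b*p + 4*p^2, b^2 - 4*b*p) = 1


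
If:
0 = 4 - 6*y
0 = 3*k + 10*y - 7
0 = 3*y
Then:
No Solution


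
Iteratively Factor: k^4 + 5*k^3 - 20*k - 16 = (k - 2)*(k^3 + 7*k^2 + 14*k + 8) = (k - 2)*(k + 2)*(k^2 + 5*k + 4) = (k - 2)*(k + 1)*(k + 2)*(k + 4)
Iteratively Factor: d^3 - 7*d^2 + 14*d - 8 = (d - 1)*(d^2 - 6*d + 8) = (d - 2)*(d - 1)*(d - 4)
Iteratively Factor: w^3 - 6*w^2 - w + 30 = (w - 3)*(w^2 - 3*w - 10) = (w - 3)*(w + 2)*(w - 5)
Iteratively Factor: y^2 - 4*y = (y - 4)*(y)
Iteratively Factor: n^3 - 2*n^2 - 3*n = (n)*(n^2 - 2*n - 3) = n*(n + 1)*(n - 3)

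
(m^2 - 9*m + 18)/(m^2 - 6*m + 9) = (m - 6)/(m - 3)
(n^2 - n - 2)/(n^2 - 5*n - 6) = (n - 2)/(n - 6)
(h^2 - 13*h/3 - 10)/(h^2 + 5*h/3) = (h - 6)/h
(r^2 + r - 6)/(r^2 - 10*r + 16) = (r + 3)/(r - 8)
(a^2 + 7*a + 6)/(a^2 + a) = (a + 6)/a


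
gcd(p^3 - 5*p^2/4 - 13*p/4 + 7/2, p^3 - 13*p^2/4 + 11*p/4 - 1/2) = p^2 - 3*p + 2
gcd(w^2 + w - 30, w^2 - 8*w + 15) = w - 5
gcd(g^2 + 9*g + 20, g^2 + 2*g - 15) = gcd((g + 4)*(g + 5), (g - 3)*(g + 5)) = g + 5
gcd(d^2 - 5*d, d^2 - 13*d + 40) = d - 5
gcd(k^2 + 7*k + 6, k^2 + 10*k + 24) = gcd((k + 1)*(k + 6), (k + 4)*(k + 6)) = k + 6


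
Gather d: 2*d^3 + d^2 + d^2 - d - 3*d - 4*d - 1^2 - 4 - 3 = 2*d^3 + 2*d^2 - 8*d - 8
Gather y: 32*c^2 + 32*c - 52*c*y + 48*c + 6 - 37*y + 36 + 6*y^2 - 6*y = 32*c^2 + 80*c + 6*y^2 + y*(-52*c - 43) + 42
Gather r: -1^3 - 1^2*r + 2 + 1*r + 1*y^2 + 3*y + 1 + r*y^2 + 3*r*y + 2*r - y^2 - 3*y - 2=r*(y^2 + 3*y + 2)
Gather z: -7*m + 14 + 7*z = -7*m + 7*z + 14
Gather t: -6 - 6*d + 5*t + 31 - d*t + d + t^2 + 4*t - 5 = -5*d + t^2 + t*(9 - d) + 20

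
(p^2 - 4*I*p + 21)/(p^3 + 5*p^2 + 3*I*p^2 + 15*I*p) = (p - 7*I)/(p*(p + 5))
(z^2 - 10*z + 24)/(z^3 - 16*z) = (z - 6)/(z*(z + 4))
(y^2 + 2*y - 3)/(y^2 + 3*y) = (y - 1)/y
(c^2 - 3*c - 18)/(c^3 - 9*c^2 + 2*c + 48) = (c^2 - 3*c - 18)/(c^3 - 9*c^2 + 2*c + 48)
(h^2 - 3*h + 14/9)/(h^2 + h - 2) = (h^2 - 3*h + 14/9)/(h^2 + h - 2)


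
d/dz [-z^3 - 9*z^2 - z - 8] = -3*z^2 - 18*z - 1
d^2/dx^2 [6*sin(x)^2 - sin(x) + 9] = sin(x) + 12*cos(2*x)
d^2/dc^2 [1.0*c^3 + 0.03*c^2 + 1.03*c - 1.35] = 6.0*c + 0.06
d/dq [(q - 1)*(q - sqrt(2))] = 2*q - sqrt(2) - 1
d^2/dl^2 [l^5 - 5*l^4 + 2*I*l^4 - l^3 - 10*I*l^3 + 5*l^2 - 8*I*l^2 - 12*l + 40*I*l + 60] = 20*l^3 + l^2*(-60 + 24*I) + l*(-6 - 60*I) + 10 - 16*I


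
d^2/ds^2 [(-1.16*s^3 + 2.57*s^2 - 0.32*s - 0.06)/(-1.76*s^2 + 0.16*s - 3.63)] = (-7.105427357601e-15*s^5 - 14.227584*s^3 + 95.588064*s^2 + 79.343352*s - 68.121138)/(5.451776*s^6 - 1.486848*s^5 + 33.868032*s^4 - 6.137344*s^3 + 69.852816*s^2 - 6.324912*s + 47.832147)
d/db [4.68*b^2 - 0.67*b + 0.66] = 9.36*b - 0.67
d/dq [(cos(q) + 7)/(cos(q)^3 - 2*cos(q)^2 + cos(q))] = (21*cos(q) + cos(2*q) - 6)*sin(q)/((cos(q) - 1)^3*cos(q)^2)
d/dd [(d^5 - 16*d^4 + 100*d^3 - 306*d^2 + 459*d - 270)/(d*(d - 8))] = (3*d^6 - 64*d^5 + 484*d^4 - 1600*d^3 + 1989*d^2 + 540*d - 2160)/(d^2*(d^2 - 16*d + 64))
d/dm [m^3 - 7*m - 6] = 3*m^2 - 7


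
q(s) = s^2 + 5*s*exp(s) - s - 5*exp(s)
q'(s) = 5*s*exp(s) + 2*s - 1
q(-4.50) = 24.44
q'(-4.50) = -10.25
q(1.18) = 3.14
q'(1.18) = 20.56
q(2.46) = 89.04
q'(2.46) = 147.89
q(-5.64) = 37.33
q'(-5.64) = -12.38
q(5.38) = 4776.35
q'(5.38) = 5847.66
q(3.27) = 306.06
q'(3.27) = 435.73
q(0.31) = -4.92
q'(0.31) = 1.73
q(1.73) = 21.85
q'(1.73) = 51.25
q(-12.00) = 156.00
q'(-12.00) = -25.00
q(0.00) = -5.00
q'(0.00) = -1.00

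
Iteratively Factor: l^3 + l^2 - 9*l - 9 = (l + 1)*(l^2 - 9) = (l - 3)*(l + 1)*(l + 3)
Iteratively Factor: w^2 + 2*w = (w)*(w + 2)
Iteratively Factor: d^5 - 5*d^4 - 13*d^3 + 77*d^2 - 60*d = (d + 4)*(d^4 - 9*d^3 + 23*d^2 - 15*d) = (d - 1)*(d + 4)*(d^3 - 8*d^2 + 15*d) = (d - 5)*(d - 1)*(d + 4)*(d^2 - 3*d) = d*(d - 5)*(d - 1)*(d + 4)*(d - 3)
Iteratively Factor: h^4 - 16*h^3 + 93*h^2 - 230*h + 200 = (h - 5)*(h^3 - 11*h^2 + 38*h - 40) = (h - 5)^2*(h^2 - 6*h + 8) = (h - 5)^2*(h - 4)*(h - 2)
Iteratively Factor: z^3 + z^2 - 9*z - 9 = (z - 3)*(z^2 + 4*z + 3) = (z - 3)*(z + 3)*(z + 1)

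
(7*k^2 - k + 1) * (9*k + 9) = 63*k^3 + 54*k^2 + 9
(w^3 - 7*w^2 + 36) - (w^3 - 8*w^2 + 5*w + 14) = w^2 - 5*w + 22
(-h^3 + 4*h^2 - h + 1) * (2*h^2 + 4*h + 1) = -2*h^5 + 4*h^4 + 13*h^3 + 2*h^2 + 3*h + 1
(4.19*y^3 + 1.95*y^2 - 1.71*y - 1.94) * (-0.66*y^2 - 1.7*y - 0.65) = -2.7654*y^5 - 8.41*y^4 - 4.9099*y^3 + 2.9199*y^2 + 4.4095*y + 1.261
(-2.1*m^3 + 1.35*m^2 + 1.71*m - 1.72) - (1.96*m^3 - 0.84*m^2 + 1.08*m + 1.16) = -4.06*m^3 + 2.19*m^2 + 0.63*m - 2.88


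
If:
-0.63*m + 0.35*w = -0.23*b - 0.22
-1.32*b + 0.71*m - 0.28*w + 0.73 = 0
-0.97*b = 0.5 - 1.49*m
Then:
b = 0.97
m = 0.97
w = 0.48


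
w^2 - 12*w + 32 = (w - 8)*(w - 4)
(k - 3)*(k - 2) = k^2 - 5*k + 6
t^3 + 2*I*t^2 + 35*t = t*(t - 5*I)*(t + 7*I)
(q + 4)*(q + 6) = q^2 + 10*q + 24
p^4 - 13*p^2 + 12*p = p*(p - 3)*(p - 1)*(p + 4)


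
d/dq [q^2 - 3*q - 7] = 2*q - 3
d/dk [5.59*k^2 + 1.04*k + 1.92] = 11.18*k + 1.04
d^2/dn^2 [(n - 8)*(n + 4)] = 2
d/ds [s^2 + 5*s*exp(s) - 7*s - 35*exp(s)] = 5*s*exp(s) + 2*s - 30*exp(s) - 7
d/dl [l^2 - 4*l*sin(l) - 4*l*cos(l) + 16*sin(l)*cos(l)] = -4*sqrt(2)*l*cos(l + pi/4) + 2*l - 4*sqrt(2)*sin(l + pi/4) + 16*cos(2*l)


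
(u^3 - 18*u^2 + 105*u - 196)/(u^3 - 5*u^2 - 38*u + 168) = (u - 7)/(u + 6)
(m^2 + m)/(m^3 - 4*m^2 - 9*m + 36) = m*(m + 1)/(m^3 - 4*m^2 - 9*m + 36)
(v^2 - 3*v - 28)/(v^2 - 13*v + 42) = (v + 4)/(v - 6)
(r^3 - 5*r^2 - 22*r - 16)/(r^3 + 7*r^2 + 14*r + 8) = (r - 8)/(r + 4)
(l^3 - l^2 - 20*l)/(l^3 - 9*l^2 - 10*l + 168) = l*(l - 5)/(l^2 - 13*l + 42)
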